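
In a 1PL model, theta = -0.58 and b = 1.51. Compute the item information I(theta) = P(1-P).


P = 1/(1+exp(-(-0.58-1.51))) = 0.1101
I = P*(1-P) = 0.1101 * 0.8899
I = 0.098

0.098


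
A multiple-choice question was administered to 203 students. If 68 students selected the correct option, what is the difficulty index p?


Item difficulty p = number correct / total examinees
p = 68 / 203
p = 0.335

0.335


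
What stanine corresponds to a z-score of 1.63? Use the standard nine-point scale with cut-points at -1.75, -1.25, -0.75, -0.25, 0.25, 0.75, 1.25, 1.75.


Stanine boundaries: [-1.75, -1.25, -0.75, -0.25, 0.25, 0.75, 1.25, 1.75]
z = 1.63
Check each boundary:
  z >= -1.75 -> could be stanine 2
  z >= -1.25 -> could be stanine 3
  z >= -0.75 -> could be stanine 4
  z >= -0.25 -> could be stanine 5
  z >= 0.25 -> could be stanine 6
  z >= 0.75 -> could be stanine 7
  z >= 1.25 -> could be stanine 8
  z < 1.75
Highest qualifying boundary gives stanine = 8

8


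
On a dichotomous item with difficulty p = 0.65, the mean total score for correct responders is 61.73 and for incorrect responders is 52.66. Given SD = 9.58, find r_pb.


q = 1 - p = 0.35
rpb = ((M1 - M0) / SD) * sqrt(p * q)
rpb = ((61.73 - 52.66) / 9.58) * sqrt(0.65 * 0.35)
rpb = 0.4516

0.4516


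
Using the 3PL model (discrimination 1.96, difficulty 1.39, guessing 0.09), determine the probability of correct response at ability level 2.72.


logit = 1.96*(2.72 - 1.39) = 2.6068
P* = 1/(1 + exp(-2.6068)) = 0.9313
P = 0.09 + (1 - 0.09) * 0.9313
P = 0.9375

0.9375


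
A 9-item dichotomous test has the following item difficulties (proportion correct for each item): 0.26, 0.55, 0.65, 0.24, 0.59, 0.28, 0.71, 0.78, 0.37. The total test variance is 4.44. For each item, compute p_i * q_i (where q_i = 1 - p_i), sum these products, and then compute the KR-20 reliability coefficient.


For each item, compute p_i * q_i:
  Item 1: 0.26 * 0.74 = 0.1924
  Item 2: 0.55 * 0.45 = 0.2475
  Item 3: 0.65 * 0.35 = 0.2275
  Item 4: 0.24 * 0.76 = 0.1824
  Item 5: 0.59 * 0.41 = 0.2419
  Item 6: 0.28 * 0.72 = 0.2016
  Item 7: 0.71 * 0.29 = 0.2059
  Item 8: 0.78 * 0.22 = 0.1716
  Item 9: 0.37 * 0.63 = 0.2331
Sum(p_i * q_i) = 0.1924 + 0.2475 + 0.2275 + 0.1824 + 0.2419 + 0.2016 + 0.2059 + 0.1716 + 0.2331 = 1.9039
KR-20 = (k/(k-1)) * (1 - Sum(p_i*q_i) / Var_total)
= (9/8) * (1 - 1.9039/4.44)
= 1.125 * 0.5712
KR-20 = 0.6426

0.6426


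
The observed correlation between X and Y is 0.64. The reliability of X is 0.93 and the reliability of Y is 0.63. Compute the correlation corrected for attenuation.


r_corrected = rxy / sqrt(rxx * ryy)
= 0.64 / sqrt(0.93 * 0.63)
= 0.64 / sqrt(0.5859)
= 0.64 / 0.765441
r_corrected = 0.8361

0.8361


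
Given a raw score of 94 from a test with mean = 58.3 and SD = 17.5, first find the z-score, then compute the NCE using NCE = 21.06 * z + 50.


z = (X - mean) / SD = (94 - 58.3) / 17.5
z = 35.7 / 17.5
z = 2.04
NCE = NCE = 21.06z + 50
Carry z at full precision (z = 35.7 / 17.5) into the conversion:
NCE = 21.06 * (35.7 / 17.5) + 50 = 751.842 / 17.5 + 50
NCE = 42.9624 + 50
NCE = 92.9624

92.9624


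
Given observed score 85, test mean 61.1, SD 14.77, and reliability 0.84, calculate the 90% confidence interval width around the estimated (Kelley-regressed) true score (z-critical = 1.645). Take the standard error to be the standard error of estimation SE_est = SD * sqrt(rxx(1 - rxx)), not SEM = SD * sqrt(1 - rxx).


True score estimate = 0.84*85 + 0.16*61.1 = 81.176
SE_est = SD * sqrt(rxx * (1 - rxx)) = 14.77 * sqrt(0.84 * 0.16) = 14.77 * sqrt(0.1344) = 5.414771
CI = T_est +/- z * SE_est, so width = 2 * z * SE_est = 2 * 1.645 * 5.414771
Width = 17.8146

17.8146


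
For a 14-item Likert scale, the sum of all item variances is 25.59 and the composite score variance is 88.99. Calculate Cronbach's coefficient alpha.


alpha = (k/(k-1)) * (1 - sum(si^2)/s_total^2)
= (14/13) * (1 - 25.59/88.99)
alpha = 0.7672

0.7672


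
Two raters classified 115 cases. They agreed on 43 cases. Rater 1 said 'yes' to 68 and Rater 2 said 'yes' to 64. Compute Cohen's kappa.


P_o = 43/115 = 0.373913
P_e = (68*64 + 47*51) / 13225 = 0.510321
kappa = (P_o - P_e) / (1 - P_e)
kappa = (0.373913 - 0.510321) / (1 - 0.510321)
kappa = -0.2786

-0.2786


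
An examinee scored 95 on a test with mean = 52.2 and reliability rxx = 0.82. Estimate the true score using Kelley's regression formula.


T_est = rxx * X + (1 - rxx) * mean
T_est = 0.82 * 95 + 0.18 * 52.2
T_est = 77.9 + 9.396
T_est = 87.296

87.296


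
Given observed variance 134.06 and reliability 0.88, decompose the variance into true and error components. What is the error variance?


var_true = rxx * var_obs = 0.88 * 134.06 = 117.9728
var_error = var_obs - var_true
var_error = 134.06 - 117.9728
var_error = 16.0872

16.0872


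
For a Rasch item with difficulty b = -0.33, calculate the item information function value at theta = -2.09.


P = 1/(1+exp(-(-2.09--0.33))) = 0.1468
I = P*(1-P) = 0.1468 * 0.8532
I = 0.1252

0.1252


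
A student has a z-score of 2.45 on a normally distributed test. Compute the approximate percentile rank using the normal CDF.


CDF(z) = 0.5 * (1 + erf(z/sqrt(2)))
erf(1.7324) = 0.9857
CDF = 0.9929
Percentile rank = 0.9929 * 100 = 99.29

99.29


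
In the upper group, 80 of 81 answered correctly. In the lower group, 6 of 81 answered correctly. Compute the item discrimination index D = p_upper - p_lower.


p_upper = 80/81 = 0.9877
p_lower = 6/81 = 0.0741
D = 0.9877 - 0.0741 = 0.9136

0.9136


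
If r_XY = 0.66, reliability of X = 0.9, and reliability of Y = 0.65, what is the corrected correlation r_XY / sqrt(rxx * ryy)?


r_corrected = rxy / sqrt(rxx * ryy)
= 0.66 / sqrt(0.9 * 0.65)
= 0.66 / sqrt(0.585)
= 0.66 / 0.764853
r_corrected = 0.8629

0.8629


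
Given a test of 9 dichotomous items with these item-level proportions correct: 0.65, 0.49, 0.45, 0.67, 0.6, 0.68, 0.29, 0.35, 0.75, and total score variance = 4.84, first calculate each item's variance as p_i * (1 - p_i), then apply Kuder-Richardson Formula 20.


For each item, compute p_i * q_i:
  Item 1: 0.65 * 0.35 = 0.2275
  Item 2: 0.49 * 0.51 = 0.2499
  Item 3: 0.45 * 0.55 = 0.2475
  Item 4: 0.67 * 0.33 = 0.2211
  Item 5: 0.6 * 0.4 = 0.24
  Item 6: 0.68 * 0.32 = 0.2176
  Item 7: 0.29 * 0.71 = 0.2059
  Item 8: 0.35 * 0.65 = 0.2275
  Item 9: 0.75 * 0.25 = 0.1875
Sum(p_i * q_i) = 0.2275 + 0.2499 + 0.2475 + 0.2211 + 0.24 + 0.2176 + 0.2059 + 0.2275 + 0.1875 = 2.0245
KR-20 = (k/(k-1)) * (1 - Sum(p_i*q_i) / Var_total)
= (9/8) * (1 - 2.0245/4.84)
= 1.125 * 0.5817
KR-20 = 0.6544

0.6544


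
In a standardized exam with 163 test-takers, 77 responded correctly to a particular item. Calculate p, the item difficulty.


Item difficulty p = number correct / total examinees
p = 77 / 163
p = 0.4724

0.4724


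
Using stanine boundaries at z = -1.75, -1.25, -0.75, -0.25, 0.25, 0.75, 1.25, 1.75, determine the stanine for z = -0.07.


Stanine boundaries: [-1.75, -1.25, -0.75, -0.25, 0.25, 0.75, 1.25, 1.75]
z = -0.07
Check each boundary:
  z >= -1.75 -> could be stanine 2
  z >= -1.25 -> could be stanine 3
  z >= -0.75 -> could be stanine 4
  z >= -0.25 -> could be stanine 5
  z < 0.25
  z < 0.75
  z < 1.25
  z < 1.75
Highest qualifying boundary gives stanine = 5

5


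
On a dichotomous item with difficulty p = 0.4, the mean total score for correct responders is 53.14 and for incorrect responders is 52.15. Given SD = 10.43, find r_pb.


q = 1 - p = 0.6
rpb = ((M1 - M0) / SD) * sqrt(p * q)
rpb = ((53.14 - 52.15) / 10.43) * sqrt(0.4 * 0.6)
rpb = 0.0465

0.0465


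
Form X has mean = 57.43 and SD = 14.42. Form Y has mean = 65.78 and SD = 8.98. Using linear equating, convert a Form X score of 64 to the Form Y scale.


slope = SD_Y / SD_X = 8.98 / 14.42 ~ 0.6227
intercept = mean_Y - slope * mean_X = 65.78 - (8.98 / 14.42) * 57.43 ~ 30.0157
Y = slope * X + intercept. To avoid rounding drift from the rounded slope/intercept, evaluate the equivalent form Y = mean_Y + SD_Y * (X - mean_X) / SD_X at full precision:
Y = 65.78 + 8.98 * (64 - 57.43) / 14.42
Y = 65.78 + 8.98 * 6.57 / 14.42
Y = 65.78 + 58.9986 / 14.42
Y = 65.78 + 4.0914
Y = 69.8714

69.8714


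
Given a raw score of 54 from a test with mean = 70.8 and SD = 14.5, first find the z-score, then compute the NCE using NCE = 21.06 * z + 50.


z = (X - mean) / SD = (54 - 70.8) / 14.5
z = -16.8 / 14.5
z = -1.1586
NCE = NCE = 21.06z + 50
Carry z at full precision (z = -16.8 / 14.5) into the conversion:
NCE = 21.06 * (-16.8 / 14.5) + 50 = -353.808 / 14.5 + 50
NCE = -24.4006 + 50
NCE = 25.5994

25.5994


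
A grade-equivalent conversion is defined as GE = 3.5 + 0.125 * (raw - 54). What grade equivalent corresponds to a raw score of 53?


raw - median = 53 - 54 = -1
slope * diff = 0.125 * -1 = -0.125
GE = 3.5 + -0.125
GE = 3.375

3.375


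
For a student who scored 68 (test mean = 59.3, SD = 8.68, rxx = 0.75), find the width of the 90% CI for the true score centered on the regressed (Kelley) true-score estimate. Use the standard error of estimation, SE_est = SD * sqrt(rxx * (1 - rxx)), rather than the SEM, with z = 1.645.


True score estimate = 0.75*68 + 0.25*59.3 = 65.825
SE_est = SD * sqrt(rxx * (1 - rxx)) = 8.68 * sqrt(0.75 * 0.25) = 8.68 * sqrt(0.1875) = 3.75855
CI = T_est +/- z * SE_est, so width = 2 * z * SE_est = 2 * 1.645 * 3.75855
Width = 12.3656

12.3656


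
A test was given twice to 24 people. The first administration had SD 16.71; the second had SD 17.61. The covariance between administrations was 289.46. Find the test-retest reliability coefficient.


r = cov(X,Y) / (SD_X * SD_Y)
r = 289.46 / (16.71 * 17.61)
r = 289.46 / 294.2631
r = 0.9837

0.9837


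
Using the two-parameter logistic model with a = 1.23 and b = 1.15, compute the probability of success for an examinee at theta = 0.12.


a*(theta - b) = 1.23 * (0.12 - 1.15) = -1.2669
exp(--1.2669) = 3.5498
P = 1 / (1 + 3.5498)
P = 0.2198

0.2198


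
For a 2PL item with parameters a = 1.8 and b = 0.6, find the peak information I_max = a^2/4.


For 2PL, max info at theta = b = 0.6
I_max = a^2 / 4 = 1.8^2 / 4
= 3.24 / 4
I_max = 0.81

0.81


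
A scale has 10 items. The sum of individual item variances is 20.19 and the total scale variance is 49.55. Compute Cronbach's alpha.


alpha = (k/(k-1)) * (1 - sum(si^2)/s_total^2)
= (10/9) * (1 - 20.19/49.55)
alpha = 0.6584

0.6584


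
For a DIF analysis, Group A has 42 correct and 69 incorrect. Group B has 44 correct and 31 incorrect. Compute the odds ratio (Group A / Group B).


Odds_A = 42/69 = 0.6087
Odds_B = 44/31 = 1.4194
OR = Odds_A / Odds_B = 0.6087 / 1.4194
Exactly, OR = (42 * 31) / (69 * 44) = 1302 / 3036
OR = 0.4289

0.4289


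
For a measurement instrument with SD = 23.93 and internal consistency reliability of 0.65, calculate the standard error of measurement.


SEM = SD * sqrt(1 - rxx)
SEM = 23.93 * sqrt(1 - 0.65)
SEM = 23.93 * sqrt(0.35) = 23.93 * 0.591608
SEM = 14.1572

14.1572


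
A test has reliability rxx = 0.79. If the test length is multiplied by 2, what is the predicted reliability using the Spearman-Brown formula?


r_new = (n * rxx) / (1 + (n-1) * rxx)
r_new = (2 * 0.79) / (1 + 1 * 0.79)
r_new = 1.58 / 1.79
r_new = 0.8827

0.8827


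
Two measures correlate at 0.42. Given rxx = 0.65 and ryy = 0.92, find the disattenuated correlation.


r_corrected = rxy / sqrt(rxx * ryy)
= 0.42 / sqrt(0.65 * 0.92)
= 0.42 / sqrt(0.598)
= 0.42 / 0.773305
r_corrected = 0.5431

0.5431


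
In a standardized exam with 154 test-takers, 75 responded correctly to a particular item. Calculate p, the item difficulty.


Item difficulty p = number correct / total examinees
p = 75 / 154
p = 0.487

0.487


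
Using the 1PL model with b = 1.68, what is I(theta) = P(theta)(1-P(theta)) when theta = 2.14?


P = 1/(1+exp(-(2.14-1.68))) = 0.613
I = P*(1-P) = 0.613 * 0.387
I = 0.2372

0.2372


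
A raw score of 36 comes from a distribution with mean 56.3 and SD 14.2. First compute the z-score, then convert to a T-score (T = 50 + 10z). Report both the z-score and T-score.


z = (X - mean) / SD = (36 - 56.3) / 14.2
z = -20.3 / 14.2
z = -1.4296
T-score = T = 50 + 10z
Carry z at full precision (z = -20.3 / 14.2) into the conversion:
T-score = 50 + 10 * (-20.3 / 14.2) = 50 + -203 / 14.2
T-score = 50 + -14.2958
T-score = 35.7042

35.7042


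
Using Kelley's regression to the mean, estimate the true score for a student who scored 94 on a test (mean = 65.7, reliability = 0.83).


T_est = rxx * X + (1 - rxx) * mean
T_est = 0.83 * 94 + 0.17 * 65.7
T_est = 78.02 + 11.169
T_est = 89.189

89.189


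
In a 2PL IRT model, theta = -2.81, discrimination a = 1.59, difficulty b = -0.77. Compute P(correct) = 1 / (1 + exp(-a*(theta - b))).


a*(theta - b) = 1.59 * (-2.81 - -0.77) = -3.2436
exp(--3.2436) = 25.6258
P = 1 / (1 + 25.6258)
P = 0.0376

0.0376


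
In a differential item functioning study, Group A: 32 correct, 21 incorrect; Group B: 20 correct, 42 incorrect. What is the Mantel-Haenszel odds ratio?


Odds_A = 32/21 = 1.5238
Odds_B = 20/42 = 0.4762
OR = Odds_A / Odds_B = 1.5238 / 0.4762
Exactly, OR = (32 * 42) / (21 * 20) = 1344 / 420
OR = 3.2

3.2


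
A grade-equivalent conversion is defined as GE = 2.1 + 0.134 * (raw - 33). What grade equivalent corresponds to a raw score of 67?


raw - median = 67 - 33 = 34
slope * diff = 0.134 * 34 = 4.556
GE = 2.1 + 4.556
GE = 6.656

6.656


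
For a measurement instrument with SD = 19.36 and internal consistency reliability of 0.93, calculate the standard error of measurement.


SEM = SD * sqrt(1 - rxx)
SEM = 19.36 * sqrt(1 - 0.93)
SEM = 19.36 * sqrt(0.07) = 19.36 * 0.264575
SEM = 5.1222

5.1222


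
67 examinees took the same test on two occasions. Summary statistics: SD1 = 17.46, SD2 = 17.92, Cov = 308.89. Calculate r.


r = cov(X,Y) / (SD_X * SD_Y)
r = 308.89 / (17.46 * 17.92)
r = 308.89 / 312.8832
r = 0.9872

0.9872


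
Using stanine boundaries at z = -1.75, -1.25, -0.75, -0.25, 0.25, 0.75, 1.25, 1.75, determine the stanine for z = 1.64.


Stanine boundaries: [-1.75, -1.25, -0.75, -0.25, 0.25, 0.75, 1.25, 1.75]
z = 1.64
Check each boundary:
  z >= -1.75 -> could be stanine 2
  z >= -1.25 -> could be stanine 3
  z >= -0.75 -> could be stanine 4
  z >= -0.25 -> could be stanine 5
  z >= 0.25 -> could be stanine 6
  z >= 0.75 -> could be stanine 7
  z >= 1.25 -> could be stanine 8
  z < 1.75
Highest qualifying boundary gives stanine = 8

8


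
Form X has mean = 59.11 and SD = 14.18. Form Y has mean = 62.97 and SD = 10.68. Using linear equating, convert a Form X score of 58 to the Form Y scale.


slope = SD_Y / SD_X = 10.68 / 14.18 ~ 0.7532
intercept = mean_Y - slope * mean_X = 62.97 - (10.68 / 14.18) * 59.11 ~ 18.4499
Y = slope * X + intercept. To avoid rounding drift from the rounded slope/intercept, evaluate the equivalent form Y = mean_Y + SD_Y * (X - mean_X) / SD_X at full precision:
Y = 62.97 + 10.68 * (58 - 59.11) / 14.18
Y = 62.97 - 10.68 * 1.11 / 14.18
Y = 62.97 - 11.8548 / 14.18
Y = 62.97 - 0.836
Y = 62.134

62.134


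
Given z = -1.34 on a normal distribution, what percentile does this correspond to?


CDF(z) = 0.5 * (1 + erf(z/sqrt(2)))
erf(-0.9475) = -0.8198
CDF = 0.0901
Percentile rank = 0.0901 * 100 = 9.01

9.01


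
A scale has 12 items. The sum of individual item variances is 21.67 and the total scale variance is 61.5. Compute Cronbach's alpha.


alpha = (k/(k-1)) * (1 - sum(si^2)/s_total^2)
= (12/11) * (1 - 21.67/61.5)
alpha = 0.7065

0.7065


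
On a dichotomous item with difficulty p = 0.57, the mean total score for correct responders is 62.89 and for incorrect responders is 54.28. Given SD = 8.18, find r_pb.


q = 1 - p = 0.43
rpb = ((M1 - M0) / SD) * sqrt(p * q)
rpb = ((62.89 - 54.28) / 8.18) * sqrt(0.57 * 0.43)
rpb = 0.5211

0.5211


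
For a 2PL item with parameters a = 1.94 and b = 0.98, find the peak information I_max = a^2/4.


For 2PL, max info at theta = b = 0.98
I_max = a^2 / 4 = 1.94^2 / 4
= 3.7636 / 4
I_max = 0.9409

0.9409


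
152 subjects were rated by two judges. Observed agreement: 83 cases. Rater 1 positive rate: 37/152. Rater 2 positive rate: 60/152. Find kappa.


P_o = 83/152 = 0.546053
P_e = (37*60 + 115*92) / 23104 = 0.554017
kappa = (P_o - P_e) / (1 - P_e)
kappa = (0.546053 - 0.554017) / (1 - 0.554017)
kappa = -0.0179

-0.0179


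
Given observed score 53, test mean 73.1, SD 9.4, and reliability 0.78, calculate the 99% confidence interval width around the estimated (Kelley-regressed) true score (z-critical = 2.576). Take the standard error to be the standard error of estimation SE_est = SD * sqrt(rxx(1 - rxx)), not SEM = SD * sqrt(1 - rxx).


True score estimate = 0.78*53 + 0.22*73.1 = 57.422
SE_est = SD * sqrt(rxx * (1 - rxx)) = 9.4 * sqrt(0.78 * 0.22) = 9.4 * sqrt(0.1716) = 3.893915
CI = T_est +/- z * SE_est, so width = 2 * z * SE_est = 2 * 2.576 * 3.893915
Width = 20.0615

20.0615


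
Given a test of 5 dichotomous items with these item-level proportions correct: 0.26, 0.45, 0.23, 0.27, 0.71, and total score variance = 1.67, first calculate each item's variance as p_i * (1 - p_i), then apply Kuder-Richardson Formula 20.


For each item, compute p_i * q_i:
  Item 1: 0.26 * 0.74 = 0.1924
  Item 2: 0.45 * 0.55 = 0.2475
  Item 3: 0.23 * 0.77 = 0.1771
  Item 4: 0.27 * 0.73 = 0.1971
  Item 5: 0.71 * 0.29 = 0.2059
Sum(p_i * q_i) = 0.1924 + 0.2475 + 0.1771 + 0.1971 + 0.2059 = 1.02
KR-20 = (k/(k-1)) * (1 - Sum(p_i*q_i) / Var_total)
= (5/4) * (1 - 1.02/1.67)
= 1.25 * 0.3892
KR-20 = 0.4865

0.4865


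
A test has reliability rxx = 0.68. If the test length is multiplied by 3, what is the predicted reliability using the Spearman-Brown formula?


r_new = (n * rxx) / (1 + (n-1) * rxx)
r_new = (3 * 0.68) / (1 + 2 * 0.68)
r_new = 2.04 / 2.36
r_new = 0.8644

0.8644


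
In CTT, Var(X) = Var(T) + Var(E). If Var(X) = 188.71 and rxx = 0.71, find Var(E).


var_true = rxx * var_obs = 0.71 * 188.71 = 133.9841
var_error = var_obs - var_true
var_error = 188.71 - 133.9841
var_error = 54.7259

54.7259


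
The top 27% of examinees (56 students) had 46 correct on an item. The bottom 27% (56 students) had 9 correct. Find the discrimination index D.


p_upper = 46/56 = 0.8214
p_lower = 9/56 = 0.1607
D = 0.8214 - 0.1607 = 0.6607

0.6607


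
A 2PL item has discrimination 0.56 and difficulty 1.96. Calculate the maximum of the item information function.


For 2PL, max info at theta = b = 1.96
I_max = a^2 / 4 = 0.56^2 / 4
= 0.3136 / 4
I_max = 0.0784

0.0784


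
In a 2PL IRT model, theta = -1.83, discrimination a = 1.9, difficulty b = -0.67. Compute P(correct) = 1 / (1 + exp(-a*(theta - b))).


a*(theta - b) = 1.9 * (-1.83 - -0.67) = -2.204
exp(--2.204) = 9.0612
P = 1 / (1 + 9.0612)
P = 0.0994

0.0994


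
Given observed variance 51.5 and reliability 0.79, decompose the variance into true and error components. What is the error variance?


var_true = rxx * var_obs = 0.79 * 51.5 = 40.685
var_error = var_obs - var_true
var_error = 51.5 - 40.685
var_error = 10.815

10.815


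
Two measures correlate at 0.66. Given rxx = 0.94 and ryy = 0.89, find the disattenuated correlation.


r_corrected = rxy / sqrt(rxx * ryy)
= 0.66 / sqrt(0.94 * 0.89)
= 0.66 / sqrt(0.8366)
= 0.66 / 0.914658
r_corrected = 0.7216

0.7216


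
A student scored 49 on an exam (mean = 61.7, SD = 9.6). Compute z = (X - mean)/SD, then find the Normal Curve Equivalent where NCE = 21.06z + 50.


z = (X - mean) / SD = (49 - 61.7) / 9.6
z = -12.7 / 9.6
z = -1.3229
NCE = NCE = 21.06z + 50
Carry z at full precision (z = -12.7 / 9.6) into the conversion:
NCE = 21.06 * (-12.7 / 9.6) + 50 = -267.462 / 9.6 + 50
NCE = -27.8606 + 50
NCE = 22.1394

22.1394


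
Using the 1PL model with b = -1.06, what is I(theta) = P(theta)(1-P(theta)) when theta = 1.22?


P = 1/(1+exp(-(1.22--1.06))) = 0.9072
I = P*(1-P) = 0.9072 * 0.0928
I = 0.0842

0.0842


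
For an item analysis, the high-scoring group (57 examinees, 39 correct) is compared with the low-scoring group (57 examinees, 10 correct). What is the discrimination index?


p_upper = 39/57 = 0.6842
p_lower = 10/57 = 0.1754
D = 0.6842 - 0.1754 = 0.5088

0.5088


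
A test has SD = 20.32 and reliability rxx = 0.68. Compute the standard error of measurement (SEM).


SEM = SD * sqrt(1 - rxx)
SEM = 20.32 * sqrt(1 - 0.68)
SEM = 20.32 * sqrt(0.32) = 20.32 * 0.565685
SEM = 11.4947

11.4947


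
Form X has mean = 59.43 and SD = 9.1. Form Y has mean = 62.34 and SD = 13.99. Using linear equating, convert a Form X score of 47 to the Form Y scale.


slope = SD_Y / SD_X = 13.99 / 9.1 ~ 1.5374
intercept = mean_Y - slope * mean_X = 62.34 - (13.99 / 9.1) * 59.43 ~ -29.0255
Y = slope * X + intercept. To avoid rounding drift from the rounded slope/intercept, evaluate the equivalent form Y = mean_Y + SD_Y * (X - mean_X) / SD_X at full precision:
Y = 62.34 + 13.99 * (47 - 59.43) / 9.1
Y = 62.34 - 13.99 * 12.43 / 9.1
Y = 62.34 - 173.8957 / 9.1
Y = 62.34 - 19.1094
Y = 43.2306

43.2306


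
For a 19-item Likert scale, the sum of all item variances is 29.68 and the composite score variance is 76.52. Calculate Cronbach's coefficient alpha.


alpha = (k/(k-1)) * (1 - sum(si^2)/s_total^2)
= (19/18) * (1 - 29.68/76.52)
alpha = 0.6461

0.6461


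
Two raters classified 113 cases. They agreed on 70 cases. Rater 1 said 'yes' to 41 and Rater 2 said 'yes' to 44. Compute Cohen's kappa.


P_o = 70/113 = 0.619469
P_e = (41*44 + 72*69) / 12769 = 0.530347
kappa = (P_o - P_e) / (1 - P_e)
kappa = (0.619469 - 0.530347) / (1 - 0.530347)
kappa = 0.1898

0.1898


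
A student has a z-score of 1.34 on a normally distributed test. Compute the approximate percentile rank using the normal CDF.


CDF(z) = 0.5 * (1 + erf(z/sqrt(2)))
erf(0.9475) = 0.8198
CDF = 0.9099
Percentile rank = 0.9099 * 100 = 90.99

90.99


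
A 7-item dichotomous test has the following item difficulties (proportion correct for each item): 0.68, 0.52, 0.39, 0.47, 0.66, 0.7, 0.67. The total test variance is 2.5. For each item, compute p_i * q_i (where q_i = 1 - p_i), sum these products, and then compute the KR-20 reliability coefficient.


For each item, compute p_i * q_i:
  Item 1: 0.68 * 0.32 = 0.2176
  Item 2: 0.52 * 0.48 = 0.2496
  Item 3: 0.39 * 0.61 = 0.2379
  Item 4: 0.47 * 0.53 = 0.2491
  Item 5: 0.66 * 0.34 = 0.2244
  Item 6: 0.7 * 0.3 = 0.21
  Item 7: 0.67 * 0.33 = 0.2211
Sum(p_i * q_i) = 0.2176 + 0.2496 + 0.2379 + 0.2491 + 0.2244 + 0.21 + 0.2211 = 1.6097
KR-20 = (k/(k-1)) * (1 - Sum(p_i*q_i) / Var_total)
= (7/6) * (1 - 1.6097/2.5)
= 1.1667 * 0.3561
KR-20 = 0.4155

0.4155


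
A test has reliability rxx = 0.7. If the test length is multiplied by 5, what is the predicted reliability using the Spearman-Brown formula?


r_new = (n * rxx) / (1 + (n-1) * rxx)
r_new = (5 * 0.7) / (1 + 4 * 0.7)
r_new = 3.5 / 3.8
r_new = 0.9211

0.9211


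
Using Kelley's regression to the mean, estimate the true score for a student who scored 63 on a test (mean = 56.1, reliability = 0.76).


T_est = rxx * X + (1 - rxx) * mean
T_est = 0.76 * 63 + 0.24 * 56.1
T_est = 47.88 + 13.464
T_est = 61.344

61.344


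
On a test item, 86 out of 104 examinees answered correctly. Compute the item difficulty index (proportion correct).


Item difficulty p = number correct / total examinees
p = 86 / 104
p = 0.8269

0.8269


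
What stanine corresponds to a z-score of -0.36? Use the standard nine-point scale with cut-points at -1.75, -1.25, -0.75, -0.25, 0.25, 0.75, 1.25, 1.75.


Stanine boundaries: [-1.75, -1.25, -0.75, -0.25, 0.25, 0.75, 1.25, 1.75]
z = -0.36
Check each boundary:
  z >= -1.75 -> could be stanine 2
  z >= -1.25 -> could be stanine 3
  z >= -0.75 -> could be stanine 4
  z < -0.25
  z < 0.25
  z < 0.75
  z < 1.25
  z < 1.75
Highest qualifying boundary gives stanine = 4

4


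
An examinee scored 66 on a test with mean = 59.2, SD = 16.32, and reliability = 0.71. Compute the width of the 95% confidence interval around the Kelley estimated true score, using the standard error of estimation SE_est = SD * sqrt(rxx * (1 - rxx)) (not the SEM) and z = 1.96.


True score estimate = 0.71*66 + 0.29*59.2 = 64.028
SE_est = SD * sqrt(rxx * (1 - rxx)) = 16.32 * sqrt(0.71 * 0.29) = 16.32 * sqrt(0.2059) = 7.405397
CI = T_est +/- z * SE_est, so width = 2 * z * SE_est = 2 * 1.96 * 7.405397
Width = 29.0292

29.0292


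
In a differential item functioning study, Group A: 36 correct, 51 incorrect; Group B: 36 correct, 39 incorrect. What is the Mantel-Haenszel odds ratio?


Odds_A = 36/51 = 0.7059
Odds_B = 36/39 = 0.9231
OR = Odds_A / Odds_B = 0.7059 / 0.9231
Exactly, OR = (36 * 39) / (51 * 36) = 1404 / 1836
OR = 0.7647

0.7647


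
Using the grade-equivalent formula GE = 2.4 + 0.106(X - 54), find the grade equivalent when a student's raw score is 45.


raw - median = 45 - 54 = -9
slope * diff = 0.106 * -9 = -0.954
GE = 2.4 + -0.954
GE = 1.446

1.446


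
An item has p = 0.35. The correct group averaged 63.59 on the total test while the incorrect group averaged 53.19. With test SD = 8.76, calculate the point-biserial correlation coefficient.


q = 1 - p = 0.65
rpb = ((M1 - M0) / SD) * sqrt(p * q)
rpb = ((63.59 - 53.19) / 8.76) * sqrt(0.35 * 0.65)
rpb = 0.5663

0.5663


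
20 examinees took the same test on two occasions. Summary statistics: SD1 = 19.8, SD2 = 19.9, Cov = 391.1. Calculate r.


r = cov(X,Y) / (SD_X * SD_Y)
r = 391.1 / (19.8 * 19.9)
r = 391.1 / 394.02
r = 0.9926

0.9926


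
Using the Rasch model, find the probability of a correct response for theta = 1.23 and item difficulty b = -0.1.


theta - b = 1.23 - -0.1 = 1.33
exp(-(theta - b)) = exp(-1.33) = 0.2645
P = 1 / (1 + 0.2645)
P = 0.7908

0.7908


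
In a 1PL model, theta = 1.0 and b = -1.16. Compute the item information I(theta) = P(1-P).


P = 1/(1+exp(-(1.0--1.16))) = 0.8966
I = P*(1-P) = 0.8966 * 0.1034
I = 0.0927

0.0927


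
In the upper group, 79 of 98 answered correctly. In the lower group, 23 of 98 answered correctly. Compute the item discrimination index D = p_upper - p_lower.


p_upper = 79/98 = 0.8061
p_lower = 23/98 = 0.2347
D = 0.8061 - 0.2347 = 0.5714

0.5714


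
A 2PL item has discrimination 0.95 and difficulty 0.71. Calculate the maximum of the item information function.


For 2PL, max info at theta = b = 0.71
I_max = a^2 / 4 = 0.95^2 / 4
= 0.9025 / 4
I_max = 0.2256

0.2256


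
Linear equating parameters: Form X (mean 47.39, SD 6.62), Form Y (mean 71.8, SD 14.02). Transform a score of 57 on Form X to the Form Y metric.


slope = SD_Y / SD_X = 14.02 / 6.62 ~ 2.1178
intercept = mean_Y - slope * mean_X = 71.8 - (14.02 / 6.62) * 47.39 ~ -28.5637
Y = slope * X + intercept. To avoid rounding drift from the rounded slope/intercept, evaluate the equivalent form Y = mean_Y + SD_Y * (X - mean_X) / SD_X at full precision:
Y = 71.8 + 14.02 * (57 - 47.39) / 6.62
Y = 71.8 + 14.02 * 9.61 / 6.62
Y = 71.8 + 134.7322 / 6.62
Y = 71.8 + 20.3523
Y = 92.1523

92.1523


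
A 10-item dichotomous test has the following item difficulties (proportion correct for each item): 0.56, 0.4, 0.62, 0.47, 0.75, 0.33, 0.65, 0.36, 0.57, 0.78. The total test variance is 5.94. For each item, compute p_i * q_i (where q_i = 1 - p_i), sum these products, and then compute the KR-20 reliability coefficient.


For each item, compute p_i * q_i:
  Item 1: 0.56 * 0.44 = 0.2464
  Item 2: 0.4 * 0.6 = 0.24
  Item 3: 0.62 * 0.38 = 0.2356
  Item 4: 0.47 * 0.53 = 0.2491
  Item 5: 0.75 * 0.25 = 0.1875
  Item 6: 0.33 * 0.67 = 0.2211
  Item 7: 0.65 * 0.35 = 0.2275
  Item 8: 0.36 * 0.64 = 0.2304
  Item 9: 0.57 * 0.43 = 0.2451
  Item 10: 0.78 * 0.22 = 0.1716
Sum(p_i * q_i) = 0.2464 + 0.24 + 0.2356 + 0.2491 + 0.1875 + 0.2211 + 0.2275 + 0.2304 + 0.2451 + 0.1716 = 2.2543
KR-20 = (k/(k-1)) * (1 - Sum(p_i*q_i) / Var_total)
= (10/9) * (1 - 2.2543/5.94)
= 1.1111 * 0.6205
KR-20 = 0.6894

0.6894


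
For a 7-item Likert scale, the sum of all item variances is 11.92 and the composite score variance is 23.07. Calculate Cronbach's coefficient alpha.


alpha = (k/(k-1)) * (1 - sum(si^2)/s_total^2)
= (7/6) * (1 - 11.92/23.07)
alpha = 0.5639

0.5639


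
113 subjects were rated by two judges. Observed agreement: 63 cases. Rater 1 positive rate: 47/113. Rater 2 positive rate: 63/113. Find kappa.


P_o = 63/113 = 0.557522
P_e = (47*63 + 66*50) / 12769 = 0.490328
kappa = (P_o - P_e) / (1 - P_e)
kappa = (0.557522 - 0.490328) / (1 - 0.490328)
kappa = 0.1318

0.1318


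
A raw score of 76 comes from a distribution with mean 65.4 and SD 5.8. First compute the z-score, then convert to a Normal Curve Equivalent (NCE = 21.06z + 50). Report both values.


z = (X - mean) / SD = (76 - 65.4) / 5.8
z = 10.6 / 5.8
z = 1.8276
NCE = NCE = 21.06z + 50
Carry z at full precision (z = 10.6 / 5.8) into the conversion:
NCE = 21.06 * (10.6 / 5.8) + 50 = 223.236 / 5.8 + 50
NCE = 38.489 + 50
NCE = 88.489

88.489


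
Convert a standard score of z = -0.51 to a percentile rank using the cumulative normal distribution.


CDF(z) = 0.5 * (1 + erf(z/sqrt(2)))
erf(-0.3606) = -0.3899
CDF = 0.305
Percentile rank = 0.305 * 100 = 30.5

30.5


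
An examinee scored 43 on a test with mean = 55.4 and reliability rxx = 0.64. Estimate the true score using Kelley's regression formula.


T_est = rxx * X + (1 - rxx) * mean
T_est = 0.64 * 43 + 0.36 * 55.4
T_est = 27.52 + 19.944
T_est = 47.464

47.464


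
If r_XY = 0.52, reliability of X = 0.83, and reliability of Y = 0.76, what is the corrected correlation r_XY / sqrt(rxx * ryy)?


r_corrected = rxy / sqrt(rxx * ryy)
= 0.52 / sqrt(0.83 * 0.76)
= 0.52 / sqrt(0.6308)
= 0.52 / 0.794229
r_corrected = 0.6547

0.6547


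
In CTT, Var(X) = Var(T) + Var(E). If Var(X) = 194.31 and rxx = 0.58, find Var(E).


var_true = rxx * var_obs = 0.58 * 194.31 = 112.6998
var_error = var_obs - var_true
var_error = 194.31 - 112.6998
var_error = 81.6102

81.6102


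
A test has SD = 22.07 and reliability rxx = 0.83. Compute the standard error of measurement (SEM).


SEM = SD * sqrt(1 - rxx)
SEM = 22.07 * sqrt(1 - 0.83)
SEM = 22.07 * sqrt(0.17) = 22.07 * 0.412311
SEM = 9.0997

9.0997


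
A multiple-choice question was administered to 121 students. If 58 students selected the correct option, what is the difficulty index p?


Item difficulty p = number correct / total examinees
p = 58 / 121
p = 0.4793

0.4793


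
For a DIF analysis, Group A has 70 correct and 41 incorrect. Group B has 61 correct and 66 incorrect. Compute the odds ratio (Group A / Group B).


Odds_A = 70/41 = 1.7073
Odds_B = 61/66 = 0.9242
OR = Odds_A / Odds_B = 1.7073 / 0.9242
Exactly, OR = (70 * 66) / (41 * 61) = 4620 / 2501
OR = 1.8473

1.8473


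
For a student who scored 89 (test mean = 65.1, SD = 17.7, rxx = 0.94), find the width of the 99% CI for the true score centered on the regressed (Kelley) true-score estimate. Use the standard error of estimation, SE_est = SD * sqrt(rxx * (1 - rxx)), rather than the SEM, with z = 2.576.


True score estimate = 0.94*89 + 0.06*65.1 = 87.566
SE_est = SD * sqrt(rxx * (1 - rxx)) = 17.7 * sqrt(0.94 * 0.06) = 17.7 * sqrt(0.0564) = 4.203517
CI = T_est +/- z * SE_est, so width = 2 * z * SE_est = 2 * 2.576 * 4.203517
Width = 21.6565

21.6565


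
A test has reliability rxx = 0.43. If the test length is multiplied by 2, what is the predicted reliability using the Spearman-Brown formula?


r_new = (n * rxx) / (1 + (n-1) * rxx)
r_new = (2 * 0.43) / (1 + 1 * 0.43)
r_new = 0.86 / 1.43
r_new = 0.6014

0.6014


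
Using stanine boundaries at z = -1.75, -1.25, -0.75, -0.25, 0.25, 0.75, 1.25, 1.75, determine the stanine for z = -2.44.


Stanine boundaries: [-1.75, -1.25, -0.75, -0.25, 0.25, 0.75, 1.25, 1.75]
z = -2.44
Check each boundary:
  z < -1.75
  z < -1.25
  z < -0.75
  z < -0.25
  z < 0.25
  z < 0.75
  z < 1.25
  z < 1.75
Highest qualifying boundary gives stanine = 1

1


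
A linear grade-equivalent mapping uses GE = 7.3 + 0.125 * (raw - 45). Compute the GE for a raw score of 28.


raw - median = 28 - 45 = -17
slope * diff = 0.125 * -17 = -2.125
GE = 7.3 + -2.125
GE = 5.175

5.175


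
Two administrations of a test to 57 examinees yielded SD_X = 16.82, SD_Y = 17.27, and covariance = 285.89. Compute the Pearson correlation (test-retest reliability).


r = cov(X,Y) / (SD_X * SD_Y)
r = 285.89 / (16.82 * 17.27)
r = 285.89 / 290.4814
r = 0.9842

0.9842


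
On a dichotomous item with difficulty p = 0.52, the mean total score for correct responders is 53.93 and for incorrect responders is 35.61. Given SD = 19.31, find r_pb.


q = 1 - p = 0.48
rpb = ((M1 - M0) / SD) * sqrt(p * q)
rpb = ((53.93 - 35.61) / 19.31) * sqrt(0.52 * 0.48)
rpb = 0.474

0.474


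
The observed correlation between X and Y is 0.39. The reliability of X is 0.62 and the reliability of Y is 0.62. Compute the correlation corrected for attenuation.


r_corrected = rxy / sqrt(rxx * ryy)
= 0.39 / sqrt(0.62 * 0.62)
= 0.39 / sqrt(0.3844)
= 0.39 / 0.62
r_corrected = 0.629

0.629


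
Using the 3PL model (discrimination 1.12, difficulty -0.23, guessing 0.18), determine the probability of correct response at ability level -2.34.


logit = 1.12*(-2.34 - -0.23) = -2.3632
P* = 1/(1 + exp(--2.3632)) = 0.086
P = 0.18 + (1 - 0.18) * 0.086
P = 0.2505

0.2505


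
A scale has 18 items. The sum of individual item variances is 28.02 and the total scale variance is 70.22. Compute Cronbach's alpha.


alpha = (k/(k-1)) * (1 - sum(si^2)/s_total^2)
= (18/17) * (1 - 28.02/70.22)
alpha = 0.6363

0.6363


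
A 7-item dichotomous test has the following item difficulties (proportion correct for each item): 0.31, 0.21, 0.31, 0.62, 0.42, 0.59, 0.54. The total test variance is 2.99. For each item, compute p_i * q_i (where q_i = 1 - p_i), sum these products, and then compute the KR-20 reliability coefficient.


For each item, compute p_i * q_i:
  Item 1: 0.31 * 0.69 = 0.2139
  Item 2: 0.21 * 0.79 = 0.1659
  Item 3: 0.31 * 0.69 = 0.2139
  Item 4: 0.62 * 0.38 = 0.2356
  Item 5: 0.42 * 0.58 = 0.2436
  Item 6: 0.59 * 0.41 = 0.2419
  Item 7: 0.54 * 0.46 = 0.2484
Sum(p_i * q_i) = 0.2139 + 0.1659 + 0.2139 + 0.2356 + 0.2436 + 0.2419 + 0.2484 = 1.5632
KR-20 = (k/(k-1)) * (1 - Sum(p_i*q_i) / Var_total)
= (7/6) * (1 - 1.5632/2.99)
= 1.1667 * 0.4772
KR-20 = 0.5567

0.5567


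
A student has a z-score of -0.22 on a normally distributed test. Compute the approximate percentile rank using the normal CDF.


CDF(z) = 0.5 * (1 + erf(z/sqrt(2)))
erf(-0.1556) = -0.1741
CDF = 0.4129
Percentile rank = 0.4129 * 100 = 41.29

41.29


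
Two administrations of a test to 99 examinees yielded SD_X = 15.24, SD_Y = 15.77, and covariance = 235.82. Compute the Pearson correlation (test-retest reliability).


r = cov(X,Y) / (SD_X * SD_Y)
r = 235.82 / (15.24 * 15.77)
r = 235.82 / 240.3348
r = 0.9812

0.9812


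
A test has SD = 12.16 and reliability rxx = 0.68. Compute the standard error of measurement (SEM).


SEM = SD * sqrt(1 - rxx)
SEM = 12.16 * sqrt(1 - 0.68)
SEM = 12.16 * sqrt(0.32) = 12.16 * 0.565685
SEM = 6.8787

6.8787


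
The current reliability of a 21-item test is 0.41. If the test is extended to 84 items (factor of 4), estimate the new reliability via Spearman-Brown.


r_new = (n * rxx) / (1 + (n-1) * rxx)
r_new = (4 * 0.41) / (1 + 3 * 0.41)
r_new = 1.64 / 2.23
r_new = 0.7354

0.7354


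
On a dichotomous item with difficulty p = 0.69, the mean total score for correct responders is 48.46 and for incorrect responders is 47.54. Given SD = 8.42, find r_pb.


q = 1 - p = 0.31
rpb = ((M1 - M0) / SD) * sqrt(p * q)
rpb = ((48.46 - 47.54) / 8.42) * sqrt(0.69 * 0.31)
rpb = 0.0505

0.0505


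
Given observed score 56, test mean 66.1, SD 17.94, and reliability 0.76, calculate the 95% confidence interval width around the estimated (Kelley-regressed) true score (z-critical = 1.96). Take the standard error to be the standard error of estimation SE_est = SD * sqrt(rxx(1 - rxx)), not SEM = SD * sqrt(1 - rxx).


True score estimate = 0.76*56 + 0.24*66.1 = 58.424
SE_est = SD * sqrt(rxx * (1 - rxx)) = 17.94 * sqrt(0.76 * 0.24) = 17.94 * sqrt(0.1824) = 7.661871
CI = T_est +/- z * SE_est, so width = 2 * z * SE_est = 2 * 1.96 * 7.661871
Width = 30.0345

30.0345


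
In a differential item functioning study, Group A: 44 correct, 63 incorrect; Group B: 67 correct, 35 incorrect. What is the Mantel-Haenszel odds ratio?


Odds_A = 44/63 = 0.6984
Odds_B = 67/35 = 1.9143
OR = Odds_A / Odds_B = 0.6984 / 1.9143
Exactly, OR = (44 * 35) / (63 * 67) = 1540 / 4221
OR = 0.3648

0.3648


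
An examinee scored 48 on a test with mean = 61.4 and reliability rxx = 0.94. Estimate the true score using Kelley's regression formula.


T_est = rxx * X + (1 - rxx) * mean
T_est = 0.94 * 48 + 0.06 * 61.4
T_est = 45.12 + 3.684
T_est = 48.804

48.804


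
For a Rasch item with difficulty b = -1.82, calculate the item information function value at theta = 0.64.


P = 1/(1+exp(-(0.64--1.82))) = 0.9213
I = P*(1-P) = 0.9213 * 0.0787
I = 0.0725

0.0725


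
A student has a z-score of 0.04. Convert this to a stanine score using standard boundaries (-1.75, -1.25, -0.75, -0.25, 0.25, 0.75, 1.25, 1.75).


Stanine boundaries: [-1.75, -1.25, -0.75, -0.25, 0.25, 0.75, 1.25, 1.75]
z = 0.04
Check each boundary:
  z >= -1.75 -> could be stanine 2
  z >= -1.25 -> could be stanine 3
  z >= -0.75 -> could be stanine 4
  z >= -0.25 -> could be stanine 5
  z < 0.25
  z < 0.75
  z < 1.25
  z < 1.75
Highest qualifying boundary gives stanine = 5

5


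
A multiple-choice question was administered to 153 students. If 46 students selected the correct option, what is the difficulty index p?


Item difficulty p = number correct / total examinees
p = 46 / 153
p = 0.3007

0.3007


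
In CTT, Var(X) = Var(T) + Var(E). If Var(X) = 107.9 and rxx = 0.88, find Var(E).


var_true = rxx * var_obs = 0.88 * 107.9 = 94.952
var_error = var_obs - var_true
var_error = 107.9 - 94.952
var_error = 12.948

12.948


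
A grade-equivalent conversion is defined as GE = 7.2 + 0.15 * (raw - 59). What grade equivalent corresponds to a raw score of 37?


raw - median = 37 - 59 = -22
slope * diff = 0.15 * -22 = -3.3
GE = 7.2 + -3.3
GE = 3.9

3.9


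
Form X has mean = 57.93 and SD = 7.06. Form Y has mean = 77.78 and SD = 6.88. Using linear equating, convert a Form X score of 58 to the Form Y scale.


slope = SD_Y / SD_X = 6.88 / 7.06 ~ 0.9745
intercept = mean_Y - slope * mean_X = 77.78 - (6.88 / 7.06) * 57.93 ~ 21.327
Y = slope * X + intercept. To avoid rounding drift from the rounded slope/intercept, evaluate the equivalent form Y = mean_Y + SD_Y * (X - mean_X) / SD_X at full precision:
Y = 77.78 + 6.88 * (58 - 57.93) / 7.06
Y = 77.78 + 6.88 * 0.07 / 7.06
Y = 77.78 + 0.4816 / 7.06
Y = 77.78 + 0.0682
Y = 77.8482

77.8482


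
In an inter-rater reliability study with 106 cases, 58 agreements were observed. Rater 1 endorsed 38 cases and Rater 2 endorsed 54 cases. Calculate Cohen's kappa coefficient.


P_o = 58/106 = 0.54717
P_e = (38*54 + 68*52) / 11236 = 0.49733
kappa = (P_o - P_e) / (1 - P_e)
kappa = (0.54717 - 0.49733) / (1 - 0.49733)
kappa = 0.0992

0.0992


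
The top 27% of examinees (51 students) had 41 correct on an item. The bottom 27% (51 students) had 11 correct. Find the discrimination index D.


p_upper = 41/51 = 0.8039
p_lower = 11/51 = 0.2157
D = 0.8039 - 0.2157 = 0.5882

0.5882


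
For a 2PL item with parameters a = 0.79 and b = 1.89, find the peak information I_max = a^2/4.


For 2PL, max info at theta = b = 1.89
I_max = a^2 / 4 = 0.79^2 / 4
= 0.6241 / 4
I_max = 0.156

0.156


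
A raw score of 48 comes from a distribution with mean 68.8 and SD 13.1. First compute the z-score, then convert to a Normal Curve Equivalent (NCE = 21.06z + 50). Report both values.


z = (X - mean) / SD = (48 - 68.8) / 13.1
z = -20.8 / 13.1
z = -1.5878
NCE = NCE = 21.06z + 50
Carry z at full precision (z = -20.8 / 13.1) into the conversion:
NCE = 21.06 * (-20.8 / 13.1) + 50 = -438.048 / 13.1 + 50
NCE = -33.4388 + 50
NCE = 16.5612

16.5612
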